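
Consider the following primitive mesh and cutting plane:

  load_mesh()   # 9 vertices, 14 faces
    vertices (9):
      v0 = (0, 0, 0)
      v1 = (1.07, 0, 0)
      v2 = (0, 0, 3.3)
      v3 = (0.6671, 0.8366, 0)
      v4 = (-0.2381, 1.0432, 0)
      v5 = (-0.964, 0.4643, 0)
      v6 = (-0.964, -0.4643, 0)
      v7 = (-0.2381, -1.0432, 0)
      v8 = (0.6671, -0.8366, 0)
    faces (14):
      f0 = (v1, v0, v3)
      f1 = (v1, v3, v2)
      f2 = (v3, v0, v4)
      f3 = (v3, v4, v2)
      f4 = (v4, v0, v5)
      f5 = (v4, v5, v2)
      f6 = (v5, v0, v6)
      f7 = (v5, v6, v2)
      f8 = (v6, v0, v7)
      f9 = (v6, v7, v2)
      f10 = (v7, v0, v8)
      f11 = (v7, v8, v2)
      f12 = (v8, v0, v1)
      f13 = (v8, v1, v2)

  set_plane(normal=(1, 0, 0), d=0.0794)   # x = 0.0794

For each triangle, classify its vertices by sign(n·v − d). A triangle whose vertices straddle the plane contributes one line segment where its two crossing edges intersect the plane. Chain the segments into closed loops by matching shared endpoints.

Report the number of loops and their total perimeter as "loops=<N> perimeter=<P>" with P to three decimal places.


Straddling triangles (8 of 14):
  (v1,v0,v3) [+-+] → (0.0794, 0, 0)–(0.0794, 0.0995743, 0)  len=0.0996
  (v1,v3,v2) [++-] → (0.0794, 0.0995743, 2.90723)–(0.0794, 0, 3.05512)  len=0.1783
  (v3,v0,v4) [+--] → (0.0794, 0.0995743, 0)–(0.0794, 0.970735, 0)  len=0.8712
  (v3,v4,v2) [+--] → (0.0794, 0.970735, 0)–(0.0794, 0.0995743, 2.90723)  len=3.0349
  (v7,v0,v8) [--+] → (0.0794, -0.0995743, 0)–(0.0794, -0.970735, 0)  len=0.8712
  (v7,v8,v2) [-+-] → (0.0794, -0.970735, 0)–(0.0794, -0.0995743, 2.90723)  len=3.0349
  (v8,v0,v1) [+-+] → (0.0794, -0.0995743, 0)–(0.0794, 0, 0)  len=0.0996
  (v8,v1,v2) [++-] → (0.0794, 0, 3.05512)–(0.0794, -0.0995743, 2.90723)  len=0.1783

Chained into 1 loop(s):
  loop 1: 8 segments, perimeter = 8.3679
Total perimeter = 8.368

loops=1 perimeter=8.368


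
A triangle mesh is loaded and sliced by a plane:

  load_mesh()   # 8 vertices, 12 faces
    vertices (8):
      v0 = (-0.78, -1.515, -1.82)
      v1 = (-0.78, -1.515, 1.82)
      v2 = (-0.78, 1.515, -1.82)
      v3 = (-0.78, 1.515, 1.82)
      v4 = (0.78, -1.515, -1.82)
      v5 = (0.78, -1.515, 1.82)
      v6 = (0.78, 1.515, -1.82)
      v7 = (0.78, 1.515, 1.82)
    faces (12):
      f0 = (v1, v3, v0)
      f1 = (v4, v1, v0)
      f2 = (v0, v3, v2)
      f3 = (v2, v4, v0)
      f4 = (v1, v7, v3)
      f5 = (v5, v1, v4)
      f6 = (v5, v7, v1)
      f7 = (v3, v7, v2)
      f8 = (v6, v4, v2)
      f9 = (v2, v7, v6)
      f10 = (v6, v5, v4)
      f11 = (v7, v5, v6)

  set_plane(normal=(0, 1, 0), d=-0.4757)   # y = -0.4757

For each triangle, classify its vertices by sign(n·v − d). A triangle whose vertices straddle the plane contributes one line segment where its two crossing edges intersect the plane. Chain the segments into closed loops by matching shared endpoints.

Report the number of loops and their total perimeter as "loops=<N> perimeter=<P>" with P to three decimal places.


Straddling triangles (8 of 12):
  (v1,v3,v0) [-+-] → (-0.78, -0.4757, 1.82)–(-0.78, -0.4757, -0.571468)  len=2.3915
  (v0,v3,v2) [-++] → (-0.78, -0.4757, -0.571468)–(-0.78, -0.4757, -1.82)  len=1.2485
  (v2,v4,v0) [+--] → (0.244915, -0.4757, -1.82)–(-0.78, -0.4757, -1.82)  len=1.0249
  (v1,v7,v3) [-++] → (-0.244915, -0.4757, 1.82)–(-0.78, -0.4757, 1.82)  len=0.5351
  (v5,v7,v1) [-+-] → (0.78, -0.4757, 1.82)–(-0.244915, -0.4757, 1.82)  len=1.0249
  (v6,v4,v2) [+-+] → (0.78, -0.4757, -1.82)–(0.244915, -0.4757, -1.82)  len=0.5351
  (v6,v5,v4) [+--] → (0.78, -0.4757, 0.571468)–(0.78, -0.4757, -1.82)  len=2.3915
  (v7,v5,v6) [+-+] → (0.78, -0.4757, 1.82)–(0.78, -0.4757, 0.571468)  len=1.2485

Chained into 1 loop(s):
  loop 1: 8 segments, perimeter = 10.4000
Total perimeter = 10.400

loops=1 perimeter=10.400


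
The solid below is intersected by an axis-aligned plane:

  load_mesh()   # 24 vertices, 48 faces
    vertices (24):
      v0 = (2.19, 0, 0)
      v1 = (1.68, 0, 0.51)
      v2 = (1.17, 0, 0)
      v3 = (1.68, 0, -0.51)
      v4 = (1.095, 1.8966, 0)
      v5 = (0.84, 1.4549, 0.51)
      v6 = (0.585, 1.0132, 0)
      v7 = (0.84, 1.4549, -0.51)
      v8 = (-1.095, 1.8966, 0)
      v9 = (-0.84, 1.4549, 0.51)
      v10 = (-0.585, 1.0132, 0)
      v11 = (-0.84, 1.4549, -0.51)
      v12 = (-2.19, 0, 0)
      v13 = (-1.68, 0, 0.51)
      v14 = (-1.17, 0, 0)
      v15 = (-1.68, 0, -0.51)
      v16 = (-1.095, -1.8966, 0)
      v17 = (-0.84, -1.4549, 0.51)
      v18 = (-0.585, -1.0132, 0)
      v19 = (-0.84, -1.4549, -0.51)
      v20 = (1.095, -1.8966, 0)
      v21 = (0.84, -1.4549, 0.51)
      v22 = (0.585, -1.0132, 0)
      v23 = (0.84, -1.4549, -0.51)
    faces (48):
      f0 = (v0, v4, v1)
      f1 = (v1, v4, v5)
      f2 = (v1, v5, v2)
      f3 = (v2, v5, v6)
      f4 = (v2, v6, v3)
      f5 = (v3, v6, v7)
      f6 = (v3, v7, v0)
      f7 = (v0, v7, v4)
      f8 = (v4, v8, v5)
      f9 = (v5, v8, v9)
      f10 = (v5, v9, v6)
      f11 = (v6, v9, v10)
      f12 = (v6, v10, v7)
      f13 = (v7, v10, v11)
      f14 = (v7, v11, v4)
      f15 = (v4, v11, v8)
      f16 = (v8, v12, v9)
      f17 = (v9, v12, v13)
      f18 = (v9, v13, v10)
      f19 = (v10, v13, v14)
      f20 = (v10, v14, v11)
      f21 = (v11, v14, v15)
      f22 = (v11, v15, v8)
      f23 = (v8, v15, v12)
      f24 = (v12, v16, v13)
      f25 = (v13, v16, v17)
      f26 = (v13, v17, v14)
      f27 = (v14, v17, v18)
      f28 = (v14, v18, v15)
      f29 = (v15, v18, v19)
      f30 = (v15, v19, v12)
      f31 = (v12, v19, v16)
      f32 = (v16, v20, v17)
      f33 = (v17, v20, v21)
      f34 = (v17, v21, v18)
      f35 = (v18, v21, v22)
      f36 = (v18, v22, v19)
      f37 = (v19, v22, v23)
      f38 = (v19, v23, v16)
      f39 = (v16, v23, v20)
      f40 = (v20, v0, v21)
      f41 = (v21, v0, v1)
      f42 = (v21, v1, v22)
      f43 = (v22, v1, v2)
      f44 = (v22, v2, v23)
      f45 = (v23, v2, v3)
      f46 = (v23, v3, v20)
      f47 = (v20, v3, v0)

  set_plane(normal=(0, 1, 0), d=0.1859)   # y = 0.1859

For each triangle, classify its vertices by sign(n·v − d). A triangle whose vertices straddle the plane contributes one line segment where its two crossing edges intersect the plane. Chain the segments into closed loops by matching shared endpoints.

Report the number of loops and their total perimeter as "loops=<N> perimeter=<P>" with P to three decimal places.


loops=2 perimeter=5.770

Straddling triangles (16 of 48):
  (v0,v4,v1) [-+-] → (2.08267, 0.1859, 0)–(1.62266, 0.1859, 0.460011)  len=0.6506
  (v1,v4,v5) [-++] → (1.62266, 0.1859, 0.460011)–(1.57267, 0.1859, 0.51)  len=0.0707
  (v1,v5,v2) [-+-] → (1.57267, 0.1859, 0.51)–(1.12783, 0.1859, 0.0651653)  len=0.6291
  (v2,v5,v6) [-++] → (1.12783, 0.1859, 0.0651653)–(1.06267, 0.1859, 0)  len=0.0922
  (v2,v6,v3) [-+-] → (1.06267, 0.1859, 0)–(1.47909, 0.1859, -0.416426)  len=0.5889
  (v3,v6,v7) [-++] → (1.47909, 0.1859, -0.416426)–(1.57267, 0.1859, -0.51)  len=0.1323
  (v3,v7,v0) [-+-] → (1.57267, 0.1859, -0.51)–(2.0175, 0.1859, -0.0651653)  len=0.6291
  (v0,v7,v4) [-++] → (2.0175, 0.1859, -0.0651653)–(2.08267, 0.1859, 0)  len=0.0922
  (v8,v12,v9) [+-+] → (-2.08267, 0.1859, 0)–(-2.0175, 0.1859, 0.0651653)  len=0.0922
  (v9,v12,v13) [+--] → (-2.0175, 0.1859, 0.0651653)–(-1.57267, 0.1859, 0.51)  len=0.6291
  (v9,v13,v10) [+-+] → (-1.57267, 0.1859, 0.51)–(-1.47909, 0.1859, 0.416426)  len=0.1323
  (v10,v13,v14) [+--] → (-1.47909, 0.1859, 0.416426)–(-1.06267, 0.1859, 0)  len=0.5889
  (v10,v14,v11) [+-+] → (-1.06267, 0.1859, 0)–(-1.12783, 0.1859, -0.0651653)  len=0.0922
  (v11,v14,v15) [+--] → (-1.12783, 0.1859, -0.0651653)–(-1.57267, 0.1859, -0.51)  len=0.6291
  (v11,v15,v8) [+-+] → (-1.57267, 0.1859, -0.51)–(-1.62266, 0.1859, -0.460011)  len=0.0707
  (v8,v15,v12) [+--] → (-1.62266, 0.1859, -0.460011)–(-2.08267, 0.1859, 0)  len=0.6506

Chained into 2 loop(s):
  loop 1: 8 segments, perimeter = 2.8850
  loop 2: 8 segments, perimeter = 2.8850
Total perimeter = 5.770


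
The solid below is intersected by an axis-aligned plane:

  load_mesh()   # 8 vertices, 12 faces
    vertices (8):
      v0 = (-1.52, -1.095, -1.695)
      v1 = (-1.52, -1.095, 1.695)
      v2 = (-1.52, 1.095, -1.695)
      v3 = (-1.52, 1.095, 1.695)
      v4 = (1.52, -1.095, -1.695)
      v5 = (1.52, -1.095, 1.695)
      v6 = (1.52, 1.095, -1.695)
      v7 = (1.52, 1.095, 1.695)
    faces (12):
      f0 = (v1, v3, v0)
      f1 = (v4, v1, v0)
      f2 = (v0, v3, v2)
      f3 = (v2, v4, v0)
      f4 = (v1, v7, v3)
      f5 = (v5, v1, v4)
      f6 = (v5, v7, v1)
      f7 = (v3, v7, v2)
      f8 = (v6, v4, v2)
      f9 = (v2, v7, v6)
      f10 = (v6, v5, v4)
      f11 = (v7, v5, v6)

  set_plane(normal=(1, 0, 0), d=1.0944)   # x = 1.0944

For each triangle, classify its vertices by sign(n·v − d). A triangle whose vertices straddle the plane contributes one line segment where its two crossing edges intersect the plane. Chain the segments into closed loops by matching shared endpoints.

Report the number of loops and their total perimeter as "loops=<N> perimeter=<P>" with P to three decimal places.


Straddling triangles (8 of 12):
  (v4,v1,v0) [+--] → (1.0944, -1.095, -1.2204)–(1.0944, -1.095, -1.695)  len=0.4746
  (v2,v4,v0) [-+-] → (1.0944, -0.7884, -1.695)–(1.0944, -1.095, -1.695)  len=0.3066
  (v1,v7,v3) [-+-] → (1.0944, 0.7884, 1.695)–(1.0944, 1.095, 1.695)  len=0.3066
  (v5,v1,v4) [+-+] → (1.0944, -1.095, 1.695)–(1.0944, -1.095, -1.2204)  len=2.9154
  (v5,v7,v1) [++-] → (1.0944, 0.7884, 1.695)–(1.0944, -1.095, 1.695)  len=1.8834
  (v3,v7,v2) [-+-] → (1.0944, 1.095, 1.695)–(1.0944, 1.095, 1.2204)  len=0.4746
  (v6,v4,v2) [++-] → (1.0944, -0.7884, -1.695)–(1.0944, 1.095, -1.695)  len=1.8834
  (v2,v7,v6) [-++] → (1.0944, 1.095, 1.2204)–(1.0944, 1.095, -1.695)  len=2.9154

Chained into 1 loop(s):
  loop 1: 8 segments, perimeter = 11.1600
Total perimeter = 11.160

loops=1 perimeter=11.160


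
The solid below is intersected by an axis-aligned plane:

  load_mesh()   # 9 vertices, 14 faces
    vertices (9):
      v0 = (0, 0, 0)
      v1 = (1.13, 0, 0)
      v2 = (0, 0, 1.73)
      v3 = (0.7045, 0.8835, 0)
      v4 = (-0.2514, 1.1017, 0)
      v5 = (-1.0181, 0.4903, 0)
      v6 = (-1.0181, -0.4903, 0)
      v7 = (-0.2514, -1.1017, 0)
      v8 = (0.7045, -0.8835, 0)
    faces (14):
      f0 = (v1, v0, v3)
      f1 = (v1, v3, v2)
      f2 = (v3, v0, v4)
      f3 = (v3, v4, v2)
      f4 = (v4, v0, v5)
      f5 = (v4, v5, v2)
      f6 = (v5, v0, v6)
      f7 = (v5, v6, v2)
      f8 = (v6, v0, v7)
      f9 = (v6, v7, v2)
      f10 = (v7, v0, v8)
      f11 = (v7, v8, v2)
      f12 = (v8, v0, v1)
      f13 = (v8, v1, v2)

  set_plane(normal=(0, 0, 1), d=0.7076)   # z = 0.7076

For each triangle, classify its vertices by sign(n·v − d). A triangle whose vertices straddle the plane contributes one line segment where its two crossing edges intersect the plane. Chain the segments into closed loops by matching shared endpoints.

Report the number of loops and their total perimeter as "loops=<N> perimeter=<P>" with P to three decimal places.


Straddling triangles (7 of 14):
  (v1,v3,v2) [--+] → (0.416347, 0.522133, 0.7076)–(0.66781, 0, 0.7076)  len=0.5795
  (v3,v4,v2) [--+] → (-0.148573, 0.651086, 0.7076)–(0.416347, 0.522133, 0.7076)  len=0.5795
  (v4,v5,v2) [--+] → (-0.601679, 0.289759, 0.7076)–(-0.148573, 0.651086, 0.7076)  len=0.5795
  (v5,v6,v2) [--+] → (-0.601679, -0.289759, 0.7076)–(-0.601679, 0.289759, 0.7076)  len=0.5795
  (v6,v7,v2) [--+] → (-0.148573, -0.651086, 0.7076)–(-0.601679, -0.289759, 0.7076)  len=0.5795
  (v7,v8,v2) [--+] → (0.416347, -0.522133, 0.7076)–(-0.148573, -0.651086, 0.7076)  len=0.5795
  (v8,v1,v2) [--+] → (0.66781, 0, 0.7076)–(0.416347, -0.522133, 0.7076)  len=0.5795

Chained into 1 loop(s):
  loop 1: 7 segments, perimeter = 4.0566
Total perimeter = 4.057

loops=1 perimeter=4.057


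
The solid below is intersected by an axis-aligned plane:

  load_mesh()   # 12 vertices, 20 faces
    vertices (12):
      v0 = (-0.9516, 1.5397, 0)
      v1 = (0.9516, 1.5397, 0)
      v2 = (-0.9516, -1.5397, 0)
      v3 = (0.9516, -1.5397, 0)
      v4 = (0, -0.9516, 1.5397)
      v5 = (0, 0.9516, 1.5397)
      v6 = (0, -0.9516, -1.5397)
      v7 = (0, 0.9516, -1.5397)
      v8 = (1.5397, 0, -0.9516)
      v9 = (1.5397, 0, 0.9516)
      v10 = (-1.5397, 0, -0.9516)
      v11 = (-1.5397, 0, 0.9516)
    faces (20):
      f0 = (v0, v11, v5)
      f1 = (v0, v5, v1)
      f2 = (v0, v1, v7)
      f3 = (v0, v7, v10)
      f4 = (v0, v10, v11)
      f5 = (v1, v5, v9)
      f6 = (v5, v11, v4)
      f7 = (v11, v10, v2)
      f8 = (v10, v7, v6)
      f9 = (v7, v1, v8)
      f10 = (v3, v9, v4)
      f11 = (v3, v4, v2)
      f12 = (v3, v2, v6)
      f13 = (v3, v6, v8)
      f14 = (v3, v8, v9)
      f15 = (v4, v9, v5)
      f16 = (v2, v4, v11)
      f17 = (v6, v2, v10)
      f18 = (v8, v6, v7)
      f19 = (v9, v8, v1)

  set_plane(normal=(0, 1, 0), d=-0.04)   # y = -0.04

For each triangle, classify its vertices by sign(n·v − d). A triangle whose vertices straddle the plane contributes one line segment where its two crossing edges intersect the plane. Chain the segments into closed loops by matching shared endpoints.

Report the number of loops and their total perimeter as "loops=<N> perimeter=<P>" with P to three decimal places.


loops=1 perimeter=10.303

Straddling triangles (10 of 20):
  (v5,v11,v4) [++-] → (-1.47498, -0.04, 0.97632)–(0, -0.04, 1.5397)  len=1.5789
  (v11,v10,v2) [++-] → (-1.52442, -0.04, -0.926878)–(-1.52442, -0.04, 0.926878)  len=1.8538
  (v10,v7,v6) [++-] → (0, -0.04, -1.5397)–(-1.47498, -0.04, -0.97632)  len=1.5789
  (v3,v9,v4) [-+-] → (1.52442, -0.04, 0.926878)–(1.47498, -0.04, 0.97632)  len=0.0699
  (v3,v6,v8) [--+] → (1.47498, -0.04, -0.97632)–(1.52442, -0.04, -0.926878)  len=0.0699
  (v3,v8,v9) [-++] → (1.52442, -0.04, -0.926878)–(1.52442, -0.04, 0.926878)  len=1.8538
  (v4,v9,v5) [-++] → (1.47498, -0.04, 0.97632)–(0, -0.04, 1.5397)  len=1.5789
  (v2,v4,v11) [--+] → (-1.47498, -0.04, 0.97632)–(-1.52442, -0.04, 0.926878)  len=0.0699
  (v6,v2,v10) [--+] → (-1.52442, -0.04, -0.926878)–(-1.47498, -0.04, -0.97632)  len=0.0699
  (v8,v6,v7) [+-+] → (1.47498, -0.04, -0.97632)–(0, -0.04, -1.5397)  len=1.5789

Chained into 1 loop(s):
  loop 1: 10 segments, perimeter = 10.3028
Total perimeter = 10.303


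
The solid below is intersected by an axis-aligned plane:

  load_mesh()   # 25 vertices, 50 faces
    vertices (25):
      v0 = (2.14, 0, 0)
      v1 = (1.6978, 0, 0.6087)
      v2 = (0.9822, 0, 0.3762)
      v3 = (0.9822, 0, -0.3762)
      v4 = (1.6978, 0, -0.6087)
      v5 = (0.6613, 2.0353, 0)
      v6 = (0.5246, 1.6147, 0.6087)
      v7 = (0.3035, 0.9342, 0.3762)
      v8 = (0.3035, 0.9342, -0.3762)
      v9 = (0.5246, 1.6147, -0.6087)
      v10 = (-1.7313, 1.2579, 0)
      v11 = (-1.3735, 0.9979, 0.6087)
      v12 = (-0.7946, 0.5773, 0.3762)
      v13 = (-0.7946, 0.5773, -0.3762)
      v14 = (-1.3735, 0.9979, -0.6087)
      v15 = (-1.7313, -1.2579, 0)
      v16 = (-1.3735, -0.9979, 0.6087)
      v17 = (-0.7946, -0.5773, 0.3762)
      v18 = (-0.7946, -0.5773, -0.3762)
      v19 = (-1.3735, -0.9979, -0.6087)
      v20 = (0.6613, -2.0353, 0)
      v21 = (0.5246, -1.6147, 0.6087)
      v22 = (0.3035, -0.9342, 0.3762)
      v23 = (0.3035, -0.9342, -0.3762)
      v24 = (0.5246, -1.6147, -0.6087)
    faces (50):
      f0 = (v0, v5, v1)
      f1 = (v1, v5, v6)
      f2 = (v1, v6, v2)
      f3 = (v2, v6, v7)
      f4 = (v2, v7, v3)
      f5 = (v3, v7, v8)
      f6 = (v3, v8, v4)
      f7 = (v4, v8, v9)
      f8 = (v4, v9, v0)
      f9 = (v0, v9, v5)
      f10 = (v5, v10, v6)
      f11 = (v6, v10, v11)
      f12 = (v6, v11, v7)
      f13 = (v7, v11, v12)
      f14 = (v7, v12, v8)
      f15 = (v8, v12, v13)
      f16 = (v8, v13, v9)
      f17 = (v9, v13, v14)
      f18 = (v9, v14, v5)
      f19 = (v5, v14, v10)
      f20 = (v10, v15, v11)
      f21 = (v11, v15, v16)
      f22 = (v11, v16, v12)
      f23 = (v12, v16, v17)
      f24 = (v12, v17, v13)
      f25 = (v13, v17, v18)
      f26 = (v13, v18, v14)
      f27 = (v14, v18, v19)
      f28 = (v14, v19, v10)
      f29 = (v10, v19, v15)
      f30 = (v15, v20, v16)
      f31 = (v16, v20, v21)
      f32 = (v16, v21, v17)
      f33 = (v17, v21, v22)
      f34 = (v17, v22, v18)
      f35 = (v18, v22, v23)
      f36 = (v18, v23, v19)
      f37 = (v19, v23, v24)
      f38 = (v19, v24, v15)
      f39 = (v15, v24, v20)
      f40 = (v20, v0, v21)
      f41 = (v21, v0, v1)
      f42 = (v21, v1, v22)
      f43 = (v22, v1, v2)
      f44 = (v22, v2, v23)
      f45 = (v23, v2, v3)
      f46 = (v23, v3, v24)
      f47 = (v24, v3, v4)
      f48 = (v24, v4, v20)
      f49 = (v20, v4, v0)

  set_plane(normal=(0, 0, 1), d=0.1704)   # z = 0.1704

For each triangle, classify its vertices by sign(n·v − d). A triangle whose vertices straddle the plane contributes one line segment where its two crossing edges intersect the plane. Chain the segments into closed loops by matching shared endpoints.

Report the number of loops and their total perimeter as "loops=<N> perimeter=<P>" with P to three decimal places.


Straddling triangles (20 of 50):
  (v0,v5,v1) [--+] → (0.951459, 1.46554, 0.1704)–(2.01621, 0, 0.1704)  len=1.8115
  (v1,v5,v6) [+-+] → (0.951459, 1.46554, 0.1704)–(0.623032, 1.91756, 0.1704)  len=0.5587
  (v2,v7,v3) [++-] → (0.489141, 0.678673, 0.1704)–(0.9822, 0, 0.1704)  len=0.8389
  (v3,v7,v8) [-+-] → (0.489141, 0.678673, 0.1704)–(0.3035, 0.9342, 0.1704)  len=0.3158
  (v5,v10,v6) [--+] → (-1.09978, 1.35778, 0.1704)–(0.623032, 1.91756, 0.1704)  len=1.8115
  (v6,v10,v11) [+-+] → (-1.09978, 1.35778, 0.1704)–(-1.63114, 1.18512, 0.1704)  len=0.5587
  (v7,v12,v8) [++-] → (-0.494243, 0.674921, 0.1704)–(0.3035, 0.9342, 0.1704)  len=0.8388
  (v8,v12,v13) [-+-] → (-0.494243, 0.674921, 0.1704)–(-0.7946, 0.5773, 0.1704)  len=0.3158
  (v10,v15,v11) [--+] → (-1.63114, -0.626409, 0.1704)–(-1.63114, 1.18512, 0.1704)  len=1.8115
  (v11,v15,v16) [+-+] → (-1.63114, -0.626409, 0.1704)–(-1.63114, -1.18512, 0.1704)  len=0.5587
  (v12,v17,v13) [++-] → (-0.7946, -0.261488, 0.1704)–(-0.7946, 0.5773, 0.1704)  len=0.8388
  (v13,v17,v18) [-+-] → (-0.7946, -0.261488, 0.1704)–(-0.7946, -0.5773, 0.1704)  len=0.3158
  (v15,v20,v16) [--+] → (0.0916763, -1.74489, 0.1704)–(-1.63114, -1.18512, 0.1704)  len=1.8115
  (v16,v20,v21) [+-+] → (0.0916763, -1.74489, 0.1704)–(0.623032, -1.91756, 0.1704)  len=0.5587
  (v17,v22,v18) [++-] → (0.0031425, -0.836579, 0.1704)–(-0.7946, -0.5773, 0.1704)  len=0.8388
  (v18,v22,v23) [-+-] → (0.0031425, -0.836579, 0.1704)–(0.3035, -0.9342, 0.1704)  len=0.3158
  (v20,v0,v21) [--+] → (1.68778, -0.452021, 0.1704)–(0.623032, -1.91756, 0.1704)  len=1.8115
  (v21,v0,v1) [+-+] → (1.68778, -0.452021, 0.1704)–(2.01621, 0, 0.1704)  len=0.5587
  (v22,v2,v23) [++-] → (0.796559, -0.255527, 0.1704)–(0.3035, -0.9342, 0.1704)  len=0.8389
  (v23,v2,v3) [-+-] → (0.796559, -0.255527, 0.1704)–(0.9822, 0, 0.1704)  len=0.3158

Chained into 2 loop(s):
  loop 1: 10 segments, perimeter = 11.8510
  loop 2: 10 segments, perimeter = 5.7733
Total perimeter = 17.624

loops=2 perimeter=17.624


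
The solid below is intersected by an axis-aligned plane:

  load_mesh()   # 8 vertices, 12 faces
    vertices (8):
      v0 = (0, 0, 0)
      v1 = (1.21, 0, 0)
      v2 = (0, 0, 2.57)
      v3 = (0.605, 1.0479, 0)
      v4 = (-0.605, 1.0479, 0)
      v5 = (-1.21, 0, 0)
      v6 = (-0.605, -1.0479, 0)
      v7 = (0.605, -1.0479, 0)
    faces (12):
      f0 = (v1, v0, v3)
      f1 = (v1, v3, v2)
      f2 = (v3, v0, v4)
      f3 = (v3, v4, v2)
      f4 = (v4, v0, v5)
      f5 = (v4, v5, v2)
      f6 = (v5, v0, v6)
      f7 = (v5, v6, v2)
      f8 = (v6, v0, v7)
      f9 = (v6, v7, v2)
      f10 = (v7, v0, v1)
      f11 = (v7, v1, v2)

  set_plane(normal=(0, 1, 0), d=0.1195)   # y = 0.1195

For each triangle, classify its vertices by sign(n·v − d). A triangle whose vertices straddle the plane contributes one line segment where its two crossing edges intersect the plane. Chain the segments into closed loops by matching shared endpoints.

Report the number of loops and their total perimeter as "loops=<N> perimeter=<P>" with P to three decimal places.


loops=1 perimeter=7.453

Straddling triangles (6 of 12):
  (v1,v0,v3) [--+] → (0.0689927, 0.1195, 0)–(1.14101, 0.1195, 0)  len=1.0720
  (v1,v3,v2) [-+-] → (1.14101, 0.1195, 0)–(0.0689927, 0.1195, 2.27692)  len=2.5167
  (v3,v0,v4) [+-+] → (0.0689927, 0.1195, 0)–(-0.0689927, 0.1195, 0)  len=0.1380
  (v3,v4,v2) [++-] → (-0.0689927, 0.1195, 2.27692)–(0.0689927, 0.1195, 2.27692)  len=0.1380
  (v4,v0,v5) [+--] → (-0.0689927, 0.1195, 0)–(-1.14101, 0.1195, 0)  len=1.0720
  (v4,v5,v2) [+--] → (-1.14101, 0.1195, 0)–(-0.0689927, 0.1195, 2.27692)  len=2.5167

Chained into 1 loop(s):
  loop 1: 6 segments, perimeter = 7.4533
Total perimeter = 7.453


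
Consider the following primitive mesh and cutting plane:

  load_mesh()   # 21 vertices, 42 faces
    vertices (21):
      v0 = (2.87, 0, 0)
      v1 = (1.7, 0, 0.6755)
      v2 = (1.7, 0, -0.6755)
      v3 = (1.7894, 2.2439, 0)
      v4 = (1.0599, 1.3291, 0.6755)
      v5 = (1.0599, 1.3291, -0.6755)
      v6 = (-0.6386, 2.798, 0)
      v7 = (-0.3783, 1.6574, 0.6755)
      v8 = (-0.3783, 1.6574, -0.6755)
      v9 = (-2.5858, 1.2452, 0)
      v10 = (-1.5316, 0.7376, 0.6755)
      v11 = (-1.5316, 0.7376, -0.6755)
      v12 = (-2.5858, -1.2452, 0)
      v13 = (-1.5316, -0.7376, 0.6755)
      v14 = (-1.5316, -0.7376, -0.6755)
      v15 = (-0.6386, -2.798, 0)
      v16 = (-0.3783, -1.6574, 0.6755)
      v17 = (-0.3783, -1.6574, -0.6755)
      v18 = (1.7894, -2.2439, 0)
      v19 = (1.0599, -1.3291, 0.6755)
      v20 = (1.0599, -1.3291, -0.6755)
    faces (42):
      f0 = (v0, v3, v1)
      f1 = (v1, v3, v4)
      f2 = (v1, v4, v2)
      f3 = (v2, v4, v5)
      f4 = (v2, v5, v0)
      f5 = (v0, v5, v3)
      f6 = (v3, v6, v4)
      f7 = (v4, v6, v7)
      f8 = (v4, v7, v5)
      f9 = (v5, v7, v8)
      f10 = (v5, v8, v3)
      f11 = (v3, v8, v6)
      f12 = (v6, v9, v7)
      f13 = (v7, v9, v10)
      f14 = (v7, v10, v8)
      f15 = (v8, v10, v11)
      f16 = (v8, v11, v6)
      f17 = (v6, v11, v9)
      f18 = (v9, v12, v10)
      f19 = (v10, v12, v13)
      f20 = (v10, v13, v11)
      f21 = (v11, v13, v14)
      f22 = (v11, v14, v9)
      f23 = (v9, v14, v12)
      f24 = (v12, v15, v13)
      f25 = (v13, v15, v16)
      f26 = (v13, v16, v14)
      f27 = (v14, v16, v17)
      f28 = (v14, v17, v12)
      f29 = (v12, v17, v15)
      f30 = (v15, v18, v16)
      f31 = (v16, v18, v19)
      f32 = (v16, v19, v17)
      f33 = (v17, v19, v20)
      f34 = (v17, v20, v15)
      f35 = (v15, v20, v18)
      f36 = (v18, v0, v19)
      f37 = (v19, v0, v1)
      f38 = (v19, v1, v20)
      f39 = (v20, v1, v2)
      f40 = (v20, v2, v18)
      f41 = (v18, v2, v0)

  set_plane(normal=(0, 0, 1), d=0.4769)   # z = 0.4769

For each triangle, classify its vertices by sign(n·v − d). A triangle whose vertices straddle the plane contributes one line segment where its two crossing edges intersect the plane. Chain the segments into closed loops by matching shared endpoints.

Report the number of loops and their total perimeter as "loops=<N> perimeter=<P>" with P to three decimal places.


Straddling triangles (28 of 42):
  (v0,v3,v1) [--+] → (1.72628, 0.659717, 0.4769)–(2.04399, 0, 0.4769)  len=0.7322
  (v1,v3,v4) [+-+] → (1.72628, 0.659717, 0.4769)–(1.27438, 1.59806, 0.4769)  len=1.0415
  (v1,v4,v2) [++-] → (1.154, 1.13372, 0.4769)–(1.7, 0, 0.4769)  len=1.2583
  (v2,v4,v5) [-+-] → (1.154, 1.13372, 0.4769)–(1.0599, 1.3291, 0.4769)  len=0.2169
  (v3,v6,v4) [--+] → (0.560533, 1.76096, 0.4769)–(1.27438, 1.59806, 0.4769)  len=0.7322
  (v4,v6,v7) [+-+] → (0.560533, 1.76096, 0.4769)–(-0.454829, 1.99274, 0.4769)  len=1.0415
  (v4,v7,v5) [++-] → (-0.166881, 1.60914, 0.4769)–(1.0599, 1.3291, 0.4769)  len=1.2583
  (v5,v7,v8) [-+-] → (-0.166881, 1.60914, 0.4769)–(-0.3783, 1.6574, 0.4769)  len=0.2169
  (v6,v9,v7) [--+] → (-1.02731, 1.53621, 0.4769)–(-0.454829, 1.99274, 0.4769)  len=0.7322
  (v7,v9,v10) [+-+] → (-1.02731, 1.53621, 0.4769)–(-1.84154, 0.886837, 0.4769)  len=1.0415
  (v7,v10,v8) [++-] → (-1.36206, 0.872813, 0.4769)–(-0.3783, 1.6574, 0.4769)  len=1.2583
  (v8,v10,v11) [-+-] → (-1.36206, 0.872813, 0.4769)–(-1.5316, 0.7376, 0.4769)  len=0.2169
  (v9,v12,v10) [--+] → (-1.84154, 0.154648, 0.4769)–(-1.84154, 0.886837, 0.4769)  len=0.7322
  (v10,v12,v13) [+-+] → (-1.84154, 0.154648, 0.4769)–(-1.84154, -0.886837, 0.4769)  len=1.0415
  (v10,v13,v11) [++-] → (-1.5316, -0.520742, 0.4769)–(-1.5316, 0.7376, 0.4769)  len=1.2583
  (v11,v13,v14) [-+-] → (-1.5316, -0.520742, 0.4769)–(-1.5316, -0.7376, 0.4769)  len=0.2169
  (v12,v15,v13) [--+] → (-1.26905, -1.34337, 0.4769)–(-1.84154, -0.886837, 0.4769)  len=0.7322
  (v13,v15,v16) [+-+] → (-1.26905, -1.34337, 0.4769)–(-0.454829, -1.99274, 0.4769)  len=1.0415
  (v13,v16,v14) [++-] → (-0.547838, -1.52219, 0.4769)–(-1.5316, -0.7376, 0.4769)  len=1.2583
  (v14,v16,v17) [-+-] → (-0.547838, -1.52219, 0.4769)–(-0.3783, -1.6574, 0.4769)  len=0.2169
  (v15,v18,v16) [--+] → (0.259013, -1.82983, 0.4769)–(-0.454829, -1.99274, 0.4769)  len=0.7322
  (v16,v18,v19) [+-+] → (0.259013, -1.82983, 0.4769)–(1.27438, -1.59806, 0.4769)  len=1.0415
  (v16,v19,v17) [++-] → (0.848481, -1.37736, 0.4769)–(-0.3783, -1.6574, 0.4769)  len=1.2583
  (v17,v19,v20) [-+-] → (0.848481, -1.37736, 0.4769)–(1.0599, -1.3291, 0.4769)  len=0.2169
  (v18,v0,v19) [--+] → (1.59208, -0.938339, 0.4769)–(1.27438, -1.59806, 0.4769)  len=0.7322
  (v19,v0,v1) [+-+] → (1.59208, -0.938339, 0.4769)–(2.04399, 0, 0.4769)  len=1.0415
  (v19,v1,v20) [++-] → (1.6059, -0.195381, 0.4769)–(1.0599, -1.3291, 0.4769)  len=1.2583
  (v20,v1,v2) [-+-] → (1.6059, -0.195381, 0.4769)–(1.7, 0, 0.4769)  len=0.2169

Chained into 2 loop(s):
  loop 1: 14 segments, perimeter = 12.4159
  loop 2: 14 segments, perimeter = 10.3263
Total perimeter = 22.742

loops=2 perimeter=22.742


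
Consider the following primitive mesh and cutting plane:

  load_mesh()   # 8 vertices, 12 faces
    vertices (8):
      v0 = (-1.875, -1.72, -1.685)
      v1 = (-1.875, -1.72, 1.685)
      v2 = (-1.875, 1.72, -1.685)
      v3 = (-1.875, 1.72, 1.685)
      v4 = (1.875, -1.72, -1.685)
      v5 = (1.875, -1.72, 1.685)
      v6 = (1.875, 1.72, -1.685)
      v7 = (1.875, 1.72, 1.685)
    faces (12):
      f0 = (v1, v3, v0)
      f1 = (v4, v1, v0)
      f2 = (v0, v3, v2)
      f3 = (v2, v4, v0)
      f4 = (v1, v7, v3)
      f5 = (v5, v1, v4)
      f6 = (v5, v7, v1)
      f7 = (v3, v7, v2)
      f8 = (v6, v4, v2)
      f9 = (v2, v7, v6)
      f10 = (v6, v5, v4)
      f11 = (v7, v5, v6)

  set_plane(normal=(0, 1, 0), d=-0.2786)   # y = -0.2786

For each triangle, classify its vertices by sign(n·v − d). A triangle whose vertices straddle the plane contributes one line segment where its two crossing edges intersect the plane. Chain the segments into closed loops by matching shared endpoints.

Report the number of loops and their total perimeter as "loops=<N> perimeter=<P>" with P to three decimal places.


loops=1 perimeter=14.240

Straddling triangles (8 of 12):
  (v1,v3,v0) [-+-] → (-1.875, -0.2786, 1.685)–(-1.875, -0.2786, -0.272931)  len=1.9579
  (v0,v3,v2) [-++] → (-1.875, -0.2786, -0.272931)–(-1.875, -0.2786, -1.685)  len=1.4121
  (v2,v4,v0) [+--] → (0.303706, -0.2786, -1.685)–(-1.875, -0.2786, -1.685)  len=2.1787
  (v1,v7,v3) [-++] → (-0.303706, -0.2786, 1.685)–(-1.875, -0.2786, 1.685)  len=1.5713
  (v5,v7,v1) [-+-] → (1.875, -0.2786, 1.685)–(-0.303706, -0.2786, 1.685)  len=2.1787
  (v6,v4,v2) [+-+] → (1.875, -0.2786, -1.685)–(0.303706, -0.2786, -1.685)  len=1.5713
  (v6,v5,v4) [+--] → (1.875, -0.2786, 0.272931)–(1.875, -0.2786, -1.685)  len=1.9579
  (v7,v5,v6) [+-+] → (1.875, -0.2786, 1.685)–(1.875, -0.2786, 0.272931)  len=1.4121

Chained into 1 loop(s):
  loop 1: 8 segments, perimeter = 14.2400
Total perimeter = 14.240


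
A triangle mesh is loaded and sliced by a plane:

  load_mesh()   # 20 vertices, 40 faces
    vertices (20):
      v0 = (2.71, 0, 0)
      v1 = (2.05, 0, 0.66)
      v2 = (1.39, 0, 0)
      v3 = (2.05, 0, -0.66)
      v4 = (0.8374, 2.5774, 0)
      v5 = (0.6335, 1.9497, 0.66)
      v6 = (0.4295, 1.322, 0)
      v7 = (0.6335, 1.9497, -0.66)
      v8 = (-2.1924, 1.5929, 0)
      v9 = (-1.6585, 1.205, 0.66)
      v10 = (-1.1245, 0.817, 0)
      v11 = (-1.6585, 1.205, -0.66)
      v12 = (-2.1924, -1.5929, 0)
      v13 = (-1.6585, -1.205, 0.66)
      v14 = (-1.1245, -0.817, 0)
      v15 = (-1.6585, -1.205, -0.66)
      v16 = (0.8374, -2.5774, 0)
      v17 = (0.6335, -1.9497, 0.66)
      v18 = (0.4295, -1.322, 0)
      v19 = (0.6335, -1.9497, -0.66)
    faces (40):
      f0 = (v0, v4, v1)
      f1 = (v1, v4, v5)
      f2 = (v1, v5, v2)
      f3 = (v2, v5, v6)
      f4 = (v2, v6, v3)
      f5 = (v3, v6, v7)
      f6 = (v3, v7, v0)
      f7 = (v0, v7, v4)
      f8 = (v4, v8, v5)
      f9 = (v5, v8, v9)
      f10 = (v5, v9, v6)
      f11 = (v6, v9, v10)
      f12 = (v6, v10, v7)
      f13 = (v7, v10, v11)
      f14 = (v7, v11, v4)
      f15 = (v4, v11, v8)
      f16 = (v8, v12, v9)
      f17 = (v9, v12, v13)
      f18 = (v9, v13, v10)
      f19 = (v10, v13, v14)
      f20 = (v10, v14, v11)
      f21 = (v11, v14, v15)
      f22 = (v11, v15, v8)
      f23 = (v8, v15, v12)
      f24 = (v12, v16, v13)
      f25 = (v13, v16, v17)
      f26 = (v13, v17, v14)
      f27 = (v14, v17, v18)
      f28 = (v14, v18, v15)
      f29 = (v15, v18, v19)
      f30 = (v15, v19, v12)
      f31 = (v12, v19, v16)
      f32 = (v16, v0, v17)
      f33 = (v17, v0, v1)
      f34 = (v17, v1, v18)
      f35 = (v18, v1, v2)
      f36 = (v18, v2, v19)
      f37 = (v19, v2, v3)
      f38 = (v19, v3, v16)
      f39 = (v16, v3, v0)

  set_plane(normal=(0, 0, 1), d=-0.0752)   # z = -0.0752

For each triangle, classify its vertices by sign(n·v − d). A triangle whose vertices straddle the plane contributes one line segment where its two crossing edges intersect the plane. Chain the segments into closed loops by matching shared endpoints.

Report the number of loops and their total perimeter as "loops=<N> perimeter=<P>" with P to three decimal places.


Straddling triangles (20 of 40):
  (v2,v6,v3) [++-] → (0.614139, 1.17137, -0.0752)–(1.4652, 0, -0.0752)  len=1.4479
  (v3,v6,v7) [-+-] → (0.614139, 1.17137, -0.0752)–(0.452744, 1.39352, -0.0752)  len=0.2746
  (v3,v7,v0) [--+] → (2.4734, 0.222148, -0.0752)–(2.6348, 0, -0.0752)  len=0.2746
  (v0,v7,v4) [+-+] → (2.4734, 0.222148, -0.0752)–(0.814168, 2.50588, -0.0752)  len=2.8229
  (v6,v10,v7) [++-] → (-0.924195, 0.946059, -0.0752)–(0.452744, 1.39352, -0.0752)  len=1.4478
  (v7,v10,v11) [-+-] → (-0.924195, 0.946059, -0.0752)–(-1.18534, 0.861208, -0.0752)  len=0.2746
  (v7,v11,v4) [--+] → (0.553019, 2.42103, -0.0752)–(0.814168, 2.50588, -0.0752)  len=0.2746
  (v4,v11,v8) [+-+] → (0.553019, 2.42103, -0.0752)–(-2.13157, 1.5487, -0.0752)  len=2.8228
  (v10,v14,v11) [++-] → (-1.18534, -0.586615, -0.0752)–(-1.18534, 0.861208, -0.0752)  len=1.4478
  (v11,v14,v15) [-+-] → (-1.18534, -0.586615, -0.0752)–(-1.18534, -0.861208, -0.0752)  len=0.2746
  (v11,v15,v8) [--+] → (-2.13157, 1.27411, -0.0752)–(-2.13157, 1.5487, -0.0752)  len=0.2746
  (v8,v15,v12) [+-+] → (-2.13157, 1.27411, -0.0752)–(-2.13157, -1.5487, -0.0752)  len=2.8228
  (v14,v18,v15) [++-] → (0.191595, -1.30867, -0.0752)–(-1.18534, -0.861208, -0.0752)  len=1.4478
  (v15,v18,v19) [-+-] → (0.191595, -1.30867, -0.0752)–(0.452744, -1.39352, -0.0752)  len=0.2746
  (v15,v19,v12) [--+] → (-1.87042, -1.63355, -0.0752)–(-2.13157, -1.5487, -0.0752)  len=0.2746
  (v12,v19,v16) [+-+] → (-1.87042, -1.63355, -0.0752)–(0.814168, -2.50588, -0.0752)  len=2.8228
  (v18,v2,v19) [++-] → (1.3038, -0.222148, -0.0752)–(0.452744, -1.39352, -0.0752)  len=1.4479
  (v19,v2,v3) [-+-] → (1.3038, -0.222148, -0.0752)–(1.4652, 0, -0.0752)  len=0.2746
  (v19,v3,v16) [--+] → (0.975563, -2.28373, -0.0752)–(0.814168, -2.50588, -0.0752)  len=0.2746
  (v16,v3,v0) [+-+] → (0.975563, -2.28373, -0.0752)–(2.6348, 0, -0.0752)  len=2.8229

Chained into 2 loop(s):
  loop 1: 10 segments, perimeter = 8.6122
  loop 2: 10 segments, perimeter = 15.4870
Total perimeter = 24.099

loops=2 perimeter=24.099


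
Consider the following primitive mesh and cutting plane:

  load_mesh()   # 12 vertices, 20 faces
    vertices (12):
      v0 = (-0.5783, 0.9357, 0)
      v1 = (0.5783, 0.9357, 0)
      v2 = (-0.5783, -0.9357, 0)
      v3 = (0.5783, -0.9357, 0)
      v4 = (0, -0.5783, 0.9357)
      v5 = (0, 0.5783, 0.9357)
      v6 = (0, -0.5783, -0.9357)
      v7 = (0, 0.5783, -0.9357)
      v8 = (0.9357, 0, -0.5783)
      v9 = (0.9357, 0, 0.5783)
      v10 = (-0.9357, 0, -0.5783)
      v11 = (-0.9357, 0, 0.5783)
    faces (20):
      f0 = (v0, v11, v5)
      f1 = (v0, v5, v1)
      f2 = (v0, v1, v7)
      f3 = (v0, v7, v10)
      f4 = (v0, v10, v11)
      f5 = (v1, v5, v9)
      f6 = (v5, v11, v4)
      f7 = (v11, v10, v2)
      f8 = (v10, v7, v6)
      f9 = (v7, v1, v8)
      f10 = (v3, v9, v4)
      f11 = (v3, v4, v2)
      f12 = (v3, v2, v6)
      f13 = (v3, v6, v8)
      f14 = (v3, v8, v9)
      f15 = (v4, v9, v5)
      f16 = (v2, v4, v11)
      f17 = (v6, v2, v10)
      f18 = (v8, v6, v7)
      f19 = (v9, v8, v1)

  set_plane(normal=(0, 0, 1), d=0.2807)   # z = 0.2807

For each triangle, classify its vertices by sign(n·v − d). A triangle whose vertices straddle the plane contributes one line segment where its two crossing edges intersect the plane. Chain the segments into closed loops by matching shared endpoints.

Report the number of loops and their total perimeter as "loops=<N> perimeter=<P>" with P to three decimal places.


loops=1 perimeter=5.644

Straddling triangles (10 of 20):
  (v0,v11,v5) [-++] → (-0.751778, 0.481522, 0.2807)–(-0.404816, 0.828484, 0.2807)  len=0.4907
  (v0,v5,v1) [-+-] → (-0.404816, 0.828484, 0.2807)–(0.404816, 0.828484, 0.2807)  len=0.8096
  (v0,v10,v11) [--+] → (-0.9357, 0, 0.2807)–(-0.751778, 0.481522, 0.2807)  len=0.5155
  (v1,v5,v9) [-++] → (0.404816, 0.828484, 0.2807)–(0.751778, 0.481522, 0.2807)  len=0.4907
  (v11,v10,v2) [+--] → (-0.9357, 0, 0.2807)–(-0.751778, -0.481522, 0.2807)  len=0.5155
  (v3,v9,v4) [-++] → (0.751778, -0.481522, 0.2807)–(0.404816, -0.828484, 0.2807)  len=0.4907
  (v3,v4,v2) [-+-] → (0.404816, -0.828484, 0.2807)–(-0.404816, -0.828484, 0.2807)  len=0.8096
  (v3,v8,v9) [--+] → (0.9357, 0, 0.2807)–(0.751778, -0.481522, 0.2807)  len=0.5155
  (v2,v4,v11) [-++] → (-0.404816, -0.828484, 0.2807)–(-0.751778, -0.481522, 0.2807)  len=0.4907
  (v9,v8,v1) [+--] → (0.9357, 0, 0.2807)–(0.751778, 0.481522, 0.2807)  len=0.5155

Chained into 1 loop(s):
  loop 1: 10 segments, perimeter = 5.6438
Total perimeter = 5.644


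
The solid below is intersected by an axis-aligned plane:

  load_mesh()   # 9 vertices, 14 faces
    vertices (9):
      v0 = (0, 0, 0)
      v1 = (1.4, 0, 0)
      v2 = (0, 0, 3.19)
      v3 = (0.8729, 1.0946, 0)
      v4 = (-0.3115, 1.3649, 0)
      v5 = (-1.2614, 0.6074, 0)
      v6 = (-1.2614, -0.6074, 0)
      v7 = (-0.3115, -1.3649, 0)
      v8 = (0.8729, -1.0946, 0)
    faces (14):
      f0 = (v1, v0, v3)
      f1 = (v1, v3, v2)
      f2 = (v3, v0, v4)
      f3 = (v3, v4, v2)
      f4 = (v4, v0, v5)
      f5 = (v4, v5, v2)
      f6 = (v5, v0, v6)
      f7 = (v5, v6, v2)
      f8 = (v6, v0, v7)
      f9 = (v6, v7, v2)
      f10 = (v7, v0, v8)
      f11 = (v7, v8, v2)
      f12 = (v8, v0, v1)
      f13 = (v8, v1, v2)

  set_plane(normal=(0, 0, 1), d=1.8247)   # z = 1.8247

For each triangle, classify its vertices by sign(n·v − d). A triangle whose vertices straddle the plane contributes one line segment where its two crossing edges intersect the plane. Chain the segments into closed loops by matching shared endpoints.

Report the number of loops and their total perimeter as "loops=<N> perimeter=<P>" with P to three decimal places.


loops=1 perimeter=3.640

Straddling triangles (7 of 14):
  (v1,v3,v2) [--+] → (0.373596, 0.468482, 1.8247)–(0.599191, 0, 1.8247)  len=0.5200
  (v3,v4,v2) [--+] → (-0.13332, 0.584169, 1.8247)–(0.373596, 0.468482, 1.8247)  len=0.5199
  (v4,v5,v2) [--+] → (-0.539871, 0.259963, 1.8247)–(-0.13332, 0.584169, 1.8247)  len=0.5200
  (v5,v6,v2) [--+] → (-0.539871, -0.259963, 1.8247)–(-0.539871, 0.259963, 1.8247)  len=0.5199
  (v6,v7,v2) [--+] → (-0.13332, -0.584169, 1.8247)–(-0.539871, -0.259963, 1.8247)  len=0.5200
  (v7,v8,v2) [--+] → (0.373596, -0.468482, 1.8247)–(-0.13332, -0.584169, 1.8247)  len=0.5199
  (v8,v1,v2) [--+] → (0.599191, 0, 1.8247)–(0.373596, -0.468482, 1.8247)  len=0.5200

Chained into 1 loop(s):
  loop 1: 7 segments, perimeter = 3.6398
Total perimeter = 3.640


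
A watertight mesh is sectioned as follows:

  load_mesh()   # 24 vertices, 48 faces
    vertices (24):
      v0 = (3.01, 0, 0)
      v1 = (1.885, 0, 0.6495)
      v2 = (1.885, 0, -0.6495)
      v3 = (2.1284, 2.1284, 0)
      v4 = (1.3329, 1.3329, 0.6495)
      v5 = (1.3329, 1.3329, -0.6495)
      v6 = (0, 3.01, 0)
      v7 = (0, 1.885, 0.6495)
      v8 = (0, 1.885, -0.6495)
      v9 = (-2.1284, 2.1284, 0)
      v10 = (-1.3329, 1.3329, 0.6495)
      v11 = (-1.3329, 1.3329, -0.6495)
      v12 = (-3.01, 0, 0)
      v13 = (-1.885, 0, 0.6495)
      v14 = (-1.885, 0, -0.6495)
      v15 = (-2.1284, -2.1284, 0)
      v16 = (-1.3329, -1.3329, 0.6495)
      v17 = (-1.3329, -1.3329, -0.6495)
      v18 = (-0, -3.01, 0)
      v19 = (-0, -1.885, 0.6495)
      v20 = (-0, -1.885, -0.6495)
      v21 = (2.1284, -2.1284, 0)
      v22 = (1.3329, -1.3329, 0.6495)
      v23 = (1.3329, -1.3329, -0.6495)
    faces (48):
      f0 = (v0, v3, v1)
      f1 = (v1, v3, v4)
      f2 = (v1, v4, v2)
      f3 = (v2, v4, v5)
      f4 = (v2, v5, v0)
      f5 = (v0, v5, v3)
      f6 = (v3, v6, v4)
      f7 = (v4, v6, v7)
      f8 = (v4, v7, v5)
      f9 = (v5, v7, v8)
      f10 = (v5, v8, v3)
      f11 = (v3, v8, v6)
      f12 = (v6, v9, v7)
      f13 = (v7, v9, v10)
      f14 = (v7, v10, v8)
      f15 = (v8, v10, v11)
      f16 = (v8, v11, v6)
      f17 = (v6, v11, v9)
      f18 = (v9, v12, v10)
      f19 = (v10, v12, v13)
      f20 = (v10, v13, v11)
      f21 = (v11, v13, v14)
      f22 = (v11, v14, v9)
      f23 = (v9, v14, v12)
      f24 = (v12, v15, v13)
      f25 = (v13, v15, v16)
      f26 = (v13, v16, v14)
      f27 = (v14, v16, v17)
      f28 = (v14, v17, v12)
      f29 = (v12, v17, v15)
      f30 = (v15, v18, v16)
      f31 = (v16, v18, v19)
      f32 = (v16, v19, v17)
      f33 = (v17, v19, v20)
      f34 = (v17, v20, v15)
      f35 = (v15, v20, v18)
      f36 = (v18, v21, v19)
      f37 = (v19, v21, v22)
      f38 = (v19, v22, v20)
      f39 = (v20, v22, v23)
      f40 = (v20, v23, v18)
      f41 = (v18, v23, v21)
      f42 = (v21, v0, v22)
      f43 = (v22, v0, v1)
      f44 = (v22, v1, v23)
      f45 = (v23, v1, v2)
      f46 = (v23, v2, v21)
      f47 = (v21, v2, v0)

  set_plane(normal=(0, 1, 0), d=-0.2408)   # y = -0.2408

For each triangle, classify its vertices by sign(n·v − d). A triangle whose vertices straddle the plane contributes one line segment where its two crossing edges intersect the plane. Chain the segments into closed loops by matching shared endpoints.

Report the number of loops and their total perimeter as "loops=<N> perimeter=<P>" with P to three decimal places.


loops=2 perimeter=7.794

Straddling triangles (12 of 48):
  (v12,v15,v13) [+-+] → (-2.91026, -0.2408, 0)–(-1.91254, -0.2408, 0.576018)  len=1.1521
  (v13,v15,v16) [+--] → (-1.91254, -0.2408, 0.576018)–(-1.78526, -0.2408, 0.6495)  len=0.1470
  (v13,v16,v14) [+-+] → (-1.78526, -0.2408, 0.6495)–(-1.78526, -0.2408, -0.414824)  len=1.0643
  (v14,v16,v17) [+--] → (-1.78526, -0.2408, -0.414824)–(-1.78526, -0.2408, -0.6495)  len=0.2347
  (v14,v17,v12) [+-+] → (-1.78526, -0.2408, -0.6495)–(-2.70702, -0.2408, -0.117338)  len=1.0643
  (v12,v17,v15) [+--] → (-2.70702, -0.2408, -0.117338)–(-2.91026, -0.2408, 0)  len=0.2347
  (v21,v0,v22) [-+-] → (2.91026, -0.2408, 0)–(2.70702, -0.2408, 0.117338)  len=0.2347
  (v22,v0,v1) [-++] → (2.70702, -0.2408, 0.117338)–(1.78526, -0.2408, 0.6495)  len=1.0643
  (v22,v1,v23) [-+-] → (1.78526, -0.2408, 0.6495)–(1.78526, -0.2408, 0.414824)  len=0.2347
  (v23,v1,v2) [-++] → (1.78526, -0.2408, 0.414824)–(1.78526, -0.2408, -0.6495)  len=1.0643
  (v23,v2,v21) [-+-] → (1.78526, -0.2408, -0.6495)–(1.91254, -0.2408, -0.576018)  len=0.1470
  (v21,v2,v0) [-++] → (1.91254, -0.2408, -0.576018)–(2.91026, -0.2408, 0)  len=1.1521

Chained into 2 loop(s):
  loop 1: 6 segments, perimeter = 3.8971
  loop 2: 6 segments, perimeter = 3.8971
Total perimeter = 7.794
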